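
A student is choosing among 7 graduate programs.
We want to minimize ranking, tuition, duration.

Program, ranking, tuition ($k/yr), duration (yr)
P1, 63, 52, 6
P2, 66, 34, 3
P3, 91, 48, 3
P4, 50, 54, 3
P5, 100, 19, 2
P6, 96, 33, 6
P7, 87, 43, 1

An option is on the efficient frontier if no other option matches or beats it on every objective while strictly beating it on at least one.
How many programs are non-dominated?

6

P1: not dominated.
P2: not dominated.
P3: dominated by P2 (ranking 66≤91, tuition 34≤48, duration 3≤3).
P4: not dominated (best ranking).
P5: not dominated (best tuition).
P6: not dominated.
P7: not dominated (best duration).
Pareto-optimal: P1, P2, P4, P5, P6, P7 → 6.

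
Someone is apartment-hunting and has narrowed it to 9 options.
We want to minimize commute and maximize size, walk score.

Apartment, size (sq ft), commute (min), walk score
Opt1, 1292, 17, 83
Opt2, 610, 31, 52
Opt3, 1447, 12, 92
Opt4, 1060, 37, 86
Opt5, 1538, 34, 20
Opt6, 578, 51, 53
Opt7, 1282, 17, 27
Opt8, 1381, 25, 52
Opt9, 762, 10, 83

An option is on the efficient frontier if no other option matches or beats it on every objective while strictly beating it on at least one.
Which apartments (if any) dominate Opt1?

Opt3

Opt3: size 1447≥1292, commute 12≤17, walk score 92≥83 — dominates Opt1.
Others (Opt2, Opt4, Opt5, Opt6, Opt7, Opt8, Opt9) are each worse than Opt1 on at least one objective.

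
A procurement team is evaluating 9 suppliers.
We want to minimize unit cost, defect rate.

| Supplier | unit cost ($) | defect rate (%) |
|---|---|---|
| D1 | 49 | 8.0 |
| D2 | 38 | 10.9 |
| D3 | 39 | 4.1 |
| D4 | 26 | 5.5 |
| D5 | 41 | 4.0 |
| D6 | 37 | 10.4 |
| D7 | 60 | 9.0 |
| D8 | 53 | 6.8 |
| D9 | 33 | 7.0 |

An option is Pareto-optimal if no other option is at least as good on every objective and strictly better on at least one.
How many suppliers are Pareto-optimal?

D1: dominated by D3 (unit cost 39≤49, defect rate 4.1≤8.0).
D2: dominated by D4 (unit cost 26≤38, defect rate 5.5≤10.9).
D3: not dominated.
D4: not dominated (best unit cost).
D5: not dominated (best defect rate).
D6: dominated by D4 (unit cost 26≤37, defect rate 5.5≤10.4).
D7: dominated by D1 (unit cost 49≤60, defect rate 8.0≤9.0).
D8: dominated by D3 (unit cost 39≤53, defect rate 4.1≤6.8).
D9: dominated by D4 (unit cost 26≤33, defect rate 5.5≤7.0).
Pareto-optimal: D3, D4, D5 → 3.

3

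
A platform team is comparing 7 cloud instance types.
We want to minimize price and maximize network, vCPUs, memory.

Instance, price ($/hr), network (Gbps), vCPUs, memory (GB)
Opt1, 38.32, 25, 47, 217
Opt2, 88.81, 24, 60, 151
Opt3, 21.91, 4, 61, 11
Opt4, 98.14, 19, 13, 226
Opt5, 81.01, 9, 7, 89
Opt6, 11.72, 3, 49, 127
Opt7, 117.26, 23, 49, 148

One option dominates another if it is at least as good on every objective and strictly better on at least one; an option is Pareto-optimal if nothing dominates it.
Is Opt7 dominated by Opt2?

Opt2 vs Opt7: price 88.81≤117.26, network 24≥23, vCPUs 60≥49, memory 151≥148 — Opt2 is at least as good on every objective with at least one strict improvement.

Yes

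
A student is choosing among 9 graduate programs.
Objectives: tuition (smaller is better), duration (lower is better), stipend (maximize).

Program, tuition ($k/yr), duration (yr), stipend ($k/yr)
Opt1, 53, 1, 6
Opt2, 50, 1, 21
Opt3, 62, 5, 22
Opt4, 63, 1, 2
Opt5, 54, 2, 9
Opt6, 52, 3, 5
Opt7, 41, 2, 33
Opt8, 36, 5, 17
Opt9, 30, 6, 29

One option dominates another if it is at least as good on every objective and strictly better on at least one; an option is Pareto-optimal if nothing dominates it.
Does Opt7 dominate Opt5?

Yes

Opt7 vs Opt5: tuition 41≤54, duration 2≤2, stipend 33≥9 — Opt7 is at least as good on every objective with at least one strict improvement.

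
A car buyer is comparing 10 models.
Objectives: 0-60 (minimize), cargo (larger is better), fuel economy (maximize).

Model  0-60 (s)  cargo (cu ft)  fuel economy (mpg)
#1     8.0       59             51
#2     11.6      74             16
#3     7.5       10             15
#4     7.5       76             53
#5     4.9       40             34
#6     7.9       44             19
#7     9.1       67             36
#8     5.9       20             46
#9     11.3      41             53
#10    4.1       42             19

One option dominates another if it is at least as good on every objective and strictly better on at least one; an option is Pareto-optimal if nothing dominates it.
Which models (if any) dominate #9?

#4: 0-60 7.5≤11.3, cargo 76≥41, fuel economy 53≥53 — dominates #9.
Others (#1, #2, #3, #5, #6, #7, #8, #10) are each worse than #9 on at least one objective.

#4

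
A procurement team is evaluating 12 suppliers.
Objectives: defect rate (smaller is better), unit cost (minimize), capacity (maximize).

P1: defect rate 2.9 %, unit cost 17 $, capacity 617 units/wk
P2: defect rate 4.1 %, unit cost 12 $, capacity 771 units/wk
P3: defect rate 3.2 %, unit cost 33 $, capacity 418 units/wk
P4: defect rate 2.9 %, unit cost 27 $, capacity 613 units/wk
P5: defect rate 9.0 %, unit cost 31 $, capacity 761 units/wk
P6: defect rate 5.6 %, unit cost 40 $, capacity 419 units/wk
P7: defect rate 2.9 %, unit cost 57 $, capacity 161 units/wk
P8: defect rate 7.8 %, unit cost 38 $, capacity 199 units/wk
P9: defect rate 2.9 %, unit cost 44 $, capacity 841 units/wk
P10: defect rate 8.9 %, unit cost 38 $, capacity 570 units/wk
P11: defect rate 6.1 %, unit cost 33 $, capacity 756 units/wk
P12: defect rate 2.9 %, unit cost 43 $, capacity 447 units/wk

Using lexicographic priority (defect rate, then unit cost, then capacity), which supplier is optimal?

First minimize defect rate: best is 2.9, kept {P1, P4, P7, P9, P12}.
Then minimize unit cost: best is 17, kept {P1}.

P1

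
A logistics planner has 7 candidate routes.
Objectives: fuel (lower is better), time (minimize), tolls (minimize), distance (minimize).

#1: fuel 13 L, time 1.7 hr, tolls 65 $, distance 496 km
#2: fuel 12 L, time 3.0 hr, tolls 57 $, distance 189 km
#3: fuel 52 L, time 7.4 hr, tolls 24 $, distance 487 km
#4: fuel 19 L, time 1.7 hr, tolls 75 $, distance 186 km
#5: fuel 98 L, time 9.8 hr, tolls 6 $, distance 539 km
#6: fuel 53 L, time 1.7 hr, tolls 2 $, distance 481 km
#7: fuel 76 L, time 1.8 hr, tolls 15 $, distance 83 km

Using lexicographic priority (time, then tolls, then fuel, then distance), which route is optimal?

First minimize time: best is 1.7, kept {#1, #4, #6}.
Then minimize tolls: best is 2, kept {#6}.

#6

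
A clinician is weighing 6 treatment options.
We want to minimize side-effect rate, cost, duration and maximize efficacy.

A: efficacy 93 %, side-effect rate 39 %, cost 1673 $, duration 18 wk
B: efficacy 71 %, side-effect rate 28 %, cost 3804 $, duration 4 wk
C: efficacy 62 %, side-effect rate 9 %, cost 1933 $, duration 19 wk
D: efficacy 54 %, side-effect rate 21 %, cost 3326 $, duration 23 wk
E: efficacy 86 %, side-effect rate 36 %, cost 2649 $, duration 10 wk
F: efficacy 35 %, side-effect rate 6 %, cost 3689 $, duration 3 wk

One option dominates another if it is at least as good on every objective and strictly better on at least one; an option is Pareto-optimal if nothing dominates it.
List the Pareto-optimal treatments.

A: not dominated (best efficacy).
B: not dominated.
C: not dominated.
D: dominated by C (efficacy 62≥54, side-effect rate 9≤21, cost 1933≤3326, duration 19≤23).
E: not dominated.
F: not dominated (best side-effect rate).

A, B, C, E, F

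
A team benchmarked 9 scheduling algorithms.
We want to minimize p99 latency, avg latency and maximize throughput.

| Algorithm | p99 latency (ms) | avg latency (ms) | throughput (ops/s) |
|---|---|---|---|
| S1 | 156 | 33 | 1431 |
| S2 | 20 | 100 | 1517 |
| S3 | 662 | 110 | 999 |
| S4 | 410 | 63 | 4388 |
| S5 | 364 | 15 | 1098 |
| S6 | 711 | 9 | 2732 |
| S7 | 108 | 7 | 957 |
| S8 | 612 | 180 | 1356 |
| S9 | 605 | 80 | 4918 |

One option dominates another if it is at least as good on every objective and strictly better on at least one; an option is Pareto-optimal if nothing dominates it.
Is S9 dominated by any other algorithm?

S1: worse on throughput (1431 vs 4918).
S2: worse on avg latency (100 vs 80).
S3: worse on p99 latency (662 vs 605).
S4: worse on throughput (4388 vs 4918).
S5: worse on throughput (1098 vs 4918).
S6: worse on p99 latency (711 vs 605).
S7: worse on throughput (957 vs 4918).
S8: worse on p99 latency (612 vs 605).
No option is at least as good as S9 on every objective and strictly better on one.

No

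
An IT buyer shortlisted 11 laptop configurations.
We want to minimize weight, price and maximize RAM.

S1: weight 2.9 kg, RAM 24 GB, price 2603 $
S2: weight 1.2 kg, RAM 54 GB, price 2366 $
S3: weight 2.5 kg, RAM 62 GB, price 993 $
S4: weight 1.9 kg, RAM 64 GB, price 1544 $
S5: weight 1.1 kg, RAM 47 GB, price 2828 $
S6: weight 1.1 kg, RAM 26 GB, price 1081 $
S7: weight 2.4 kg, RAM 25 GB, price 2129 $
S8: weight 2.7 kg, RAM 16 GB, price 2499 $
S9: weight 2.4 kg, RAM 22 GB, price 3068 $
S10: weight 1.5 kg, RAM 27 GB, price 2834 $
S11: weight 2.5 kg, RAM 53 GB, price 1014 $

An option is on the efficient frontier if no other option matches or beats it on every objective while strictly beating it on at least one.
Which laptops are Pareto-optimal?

S1: dominated by S2 (weight 1.2≤2.9, RAM 54≥24, price 2366≤2603).
S2: not dominated.
S3: not dominated (best price).
S4: not dominated (best RAM).
S5: not dominated.
S6: not dominated.
S7: dominated by S4 (weight 1.9≤2.4, RAM 64≥25, price 1544≤2129).
S8: dominated by S2 (weight 1.2≤2.7, RAM 54≥16, price 2366≤2499).
S9: dominated by S2 (weight 1.2≤2.4, RAM 54≥22, price 2366≤3068).
S10: dominated by S2 (weight 1.2≤1.5, RAM 54≥27, price 2366≤2834).
S11: dominated by S3 (weight 2.5≤2.5, RAM 62≥53, price 993≤1014).

S2, S3, S4, S5, S6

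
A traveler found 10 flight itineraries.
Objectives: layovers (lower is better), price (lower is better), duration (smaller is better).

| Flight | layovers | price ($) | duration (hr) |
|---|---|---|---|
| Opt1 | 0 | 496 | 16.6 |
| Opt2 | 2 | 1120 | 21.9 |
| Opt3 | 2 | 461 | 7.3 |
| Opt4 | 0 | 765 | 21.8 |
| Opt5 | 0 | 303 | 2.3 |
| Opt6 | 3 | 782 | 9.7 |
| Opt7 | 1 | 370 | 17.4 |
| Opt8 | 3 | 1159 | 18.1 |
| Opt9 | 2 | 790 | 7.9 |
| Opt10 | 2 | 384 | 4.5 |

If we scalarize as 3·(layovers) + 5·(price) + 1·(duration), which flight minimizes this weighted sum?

Opt5

Opt1: 3·0 + 5·496 + 1·16.6 = 2496.6
Opt2: 3·2 + 5·1120 + 1·21.9 = 5627.9
Opt3: 3·2 + 5·461 + 1·7.3 = 2318.3
Opt4: 3·0 + 5·765 + 1·21.8 = 3846.8
Opt5: 3·0 + 5·303 + 1·2.3 = 1517.3
Opt6: 3·3 + 5·782 + 1·9.7 = 3928.7
Opt7: 3·1 + 5·370 + 1·17.4 = 1870.4
Opt8: 3·3 + 5·1159 + 1·18.1 = 5822.1
Opt9: 3·2 + 5·790 + 1·7.9 = 3963.9
Opt10: 3·2 + 5·384 + 1·4.5 = 1930.5
Lowest: Opt5 at 1517.3.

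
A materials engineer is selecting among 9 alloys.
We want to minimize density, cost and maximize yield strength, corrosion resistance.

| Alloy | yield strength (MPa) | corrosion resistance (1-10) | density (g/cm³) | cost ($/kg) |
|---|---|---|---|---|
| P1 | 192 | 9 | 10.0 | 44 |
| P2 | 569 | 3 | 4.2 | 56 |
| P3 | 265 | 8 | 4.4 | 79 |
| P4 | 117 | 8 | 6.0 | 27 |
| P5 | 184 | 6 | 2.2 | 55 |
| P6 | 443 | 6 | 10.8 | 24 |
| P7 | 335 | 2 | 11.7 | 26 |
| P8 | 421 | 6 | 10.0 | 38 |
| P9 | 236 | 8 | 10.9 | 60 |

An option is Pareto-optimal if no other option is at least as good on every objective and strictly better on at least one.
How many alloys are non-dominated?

P1: not dominated (best corrosion resistance).
P2: not dominated (best yield strength).
P3: not dominated.
P4: not dominated.
P5: not dominated (best density).
P6: not dominated (best cost).
P7: dominated by P6 (yield strength 443≥335, corrosion resistance 6≥2, density 10.8≤11.7, cost 24≤26).
P8: not dominated.
P9: not dominated.
Pareto-optimal: P1, P2, P3, P4, P5, P6, P8, P9 → 8.

8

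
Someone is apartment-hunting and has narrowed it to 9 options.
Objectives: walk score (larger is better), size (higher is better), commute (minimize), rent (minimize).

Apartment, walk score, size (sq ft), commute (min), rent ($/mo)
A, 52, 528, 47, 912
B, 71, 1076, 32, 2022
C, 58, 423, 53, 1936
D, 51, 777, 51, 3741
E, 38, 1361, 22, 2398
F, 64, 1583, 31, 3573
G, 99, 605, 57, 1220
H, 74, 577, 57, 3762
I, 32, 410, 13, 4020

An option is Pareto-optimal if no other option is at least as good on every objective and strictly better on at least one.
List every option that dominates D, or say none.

B, F

B: walk score 71≥51, size 1076≥777, commute 32≤51, rent 2022≤3741 — dominates D.
F: walk score 64≥51, size 1583≥777, commute 31≤51, rent 3573≤3741 — dominates D.
Others (A, C, E, G, H, I) are each worse than D on at least one objective.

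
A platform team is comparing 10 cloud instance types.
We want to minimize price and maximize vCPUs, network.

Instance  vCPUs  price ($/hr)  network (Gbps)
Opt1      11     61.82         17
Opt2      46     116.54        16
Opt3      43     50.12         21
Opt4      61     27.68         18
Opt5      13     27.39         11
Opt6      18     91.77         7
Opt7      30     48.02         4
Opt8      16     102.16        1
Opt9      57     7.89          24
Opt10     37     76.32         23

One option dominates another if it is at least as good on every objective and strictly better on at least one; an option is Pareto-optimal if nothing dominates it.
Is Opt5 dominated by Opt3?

Opt3 vs Opt5: Opt3 is worse on price (50.12 vs 27.39), so it does not dominate Opt5.

No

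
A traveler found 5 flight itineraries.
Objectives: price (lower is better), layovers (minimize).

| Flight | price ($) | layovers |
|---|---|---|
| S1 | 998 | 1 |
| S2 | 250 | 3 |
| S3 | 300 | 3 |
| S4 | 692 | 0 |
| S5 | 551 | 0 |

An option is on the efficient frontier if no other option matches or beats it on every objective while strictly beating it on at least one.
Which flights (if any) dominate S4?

S5

S5: price 551≤692, layovers 0≤0 — dominates S4.
Others (S1, S2, S3) are each worse than S4 on at least one objective.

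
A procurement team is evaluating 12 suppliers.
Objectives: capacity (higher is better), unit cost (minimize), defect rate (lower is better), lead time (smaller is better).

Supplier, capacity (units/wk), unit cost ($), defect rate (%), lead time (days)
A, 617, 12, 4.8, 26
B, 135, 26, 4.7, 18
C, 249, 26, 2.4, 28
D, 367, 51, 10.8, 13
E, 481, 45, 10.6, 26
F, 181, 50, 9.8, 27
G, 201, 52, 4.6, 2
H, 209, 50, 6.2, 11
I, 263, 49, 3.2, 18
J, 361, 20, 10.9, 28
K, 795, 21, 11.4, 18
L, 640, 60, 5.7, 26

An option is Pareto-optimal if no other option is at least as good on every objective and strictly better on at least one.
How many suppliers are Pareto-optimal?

A: not dominated (best unit cost).
B: not dominated.
C: not dominated (best defect rate).
D: not dominated.
E: dominated by A (capacity 617≥481, unit cost 12≤45, defect rate 4.8≤10.6, lead time 26≤26).
F: dominated by A (capacity 617≥181, unit cost 12≤50, defect rate 4.8≤9.8, lead time 26≤27).
G: not dominated (best lead time).
H: not dominated.
I: not dominated.
J: dominated by A (capacity 617≥361, unit cost 12≤20, defect rate 4.8≤10.9, lead time 26≤28).
K: not dominated (best capacity).
L: not dominated.
Pareto-optimal: A, B, C, D, G, H, I, K, L → 9.

9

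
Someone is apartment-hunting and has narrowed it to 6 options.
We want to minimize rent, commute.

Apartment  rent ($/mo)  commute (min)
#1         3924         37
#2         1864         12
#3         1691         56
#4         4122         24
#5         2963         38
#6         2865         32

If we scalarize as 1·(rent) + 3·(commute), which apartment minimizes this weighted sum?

#1: 1·3924 + 3·37 = 4035
#2: 1·1864 + 3·12 = 1900
#3: 1·1691 + 3·56 = 1859
#4: 1·4122 + 3·24 = 4194
#5: 1·2963 + 3·38 = 3077
#6: 1·2865 + 3·32 = 2961
Lowest: #3 at 1859.

#3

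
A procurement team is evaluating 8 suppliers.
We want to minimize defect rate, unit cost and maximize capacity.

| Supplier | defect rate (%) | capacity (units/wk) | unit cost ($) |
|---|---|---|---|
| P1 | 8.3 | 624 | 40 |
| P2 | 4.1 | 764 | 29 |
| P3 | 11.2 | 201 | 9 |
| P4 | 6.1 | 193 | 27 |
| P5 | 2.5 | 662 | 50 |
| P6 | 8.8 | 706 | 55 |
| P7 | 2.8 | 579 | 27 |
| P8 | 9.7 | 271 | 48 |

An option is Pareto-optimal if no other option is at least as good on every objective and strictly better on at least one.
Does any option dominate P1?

P2 vs P1: defect rate 4.1≤8.3, capacity 764≥624, unit cost 29≤40 — P2 is at least as good on every objective and strictly better on at least one, so P2 dominates P1.

Yes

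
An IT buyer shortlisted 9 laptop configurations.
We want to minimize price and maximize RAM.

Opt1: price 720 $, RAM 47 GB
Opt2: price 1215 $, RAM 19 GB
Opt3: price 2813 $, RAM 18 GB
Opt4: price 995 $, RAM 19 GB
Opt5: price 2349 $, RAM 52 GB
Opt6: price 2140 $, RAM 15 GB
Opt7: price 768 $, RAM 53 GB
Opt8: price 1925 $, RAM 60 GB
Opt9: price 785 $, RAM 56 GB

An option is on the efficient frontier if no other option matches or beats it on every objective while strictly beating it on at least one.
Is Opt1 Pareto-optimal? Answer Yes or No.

Yes

Opt2: worse on price (1215 vs 720).
Opt3: worse on price (2813 vs 720).
Opt4: worse on price (995 vs 720).
Opt5: worse on price (2349 vs 720).
Opt6: worse on price (2140 vs 720).
Opt7: worse on price (768 vs 720).
Opt8: worse on price (1925 vs 720).
Opt9: worse on price (785 vs 720).
No option is at least as good as Opt1 on every objective and strictly better on one.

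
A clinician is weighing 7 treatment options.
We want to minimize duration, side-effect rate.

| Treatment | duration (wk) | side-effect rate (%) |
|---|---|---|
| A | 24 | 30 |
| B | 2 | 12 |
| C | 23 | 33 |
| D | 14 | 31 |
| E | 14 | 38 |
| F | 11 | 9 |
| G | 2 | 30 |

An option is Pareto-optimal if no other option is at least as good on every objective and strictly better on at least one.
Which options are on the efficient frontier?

A: dominated by B (duration 2≤24, side-effect rate 12≤30).
B: not dominated.
C: dominated by B (duration 2≤23, side-effect rate 12≤33).
D: dominated by B (duration 2≤14, side-effect rate 12≤31).
E: dominated by B (duration 2≤14, side-effect rate 12≤38).
F: not dominated (best side-effect rate).
G: dominated by B (duration 2≤2, side-effect rate 12≤30).

B, F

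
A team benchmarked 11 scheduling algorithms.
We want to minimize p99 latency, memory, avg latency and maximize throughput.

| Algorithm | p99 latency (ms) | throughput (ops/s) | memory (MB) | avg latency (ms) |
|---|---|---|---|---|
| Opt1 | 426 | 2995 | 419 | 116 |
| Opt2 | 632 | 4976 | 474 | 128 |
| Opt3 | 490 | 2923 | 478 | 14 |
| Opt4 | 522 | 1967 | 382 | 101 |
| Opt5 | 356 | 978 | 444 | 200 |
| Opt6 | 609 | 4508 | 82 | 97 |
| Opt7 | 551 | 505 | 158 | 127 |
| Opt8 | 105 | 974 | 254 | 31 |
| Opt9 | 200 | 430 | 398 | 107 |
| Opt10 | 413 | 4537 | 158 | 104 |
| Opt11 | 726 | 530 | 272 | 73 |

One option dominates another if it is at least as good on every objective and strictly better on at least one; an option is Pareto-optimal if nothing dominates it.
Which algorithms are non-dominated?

Opt2, Opt3, Opt4, Opt5, Opt6, Opt8, Opt10

Opt1: dominated by Opt10 (p99 latency 413≤426, throughput 4537≥2995, memory 158≤419, avg latency 104≤116).
Opt2: not dominated (best throughput).
Opt3: not dominated (best avg latency).
Opt4: not dominated.
Opt5: not dominated.
Opt6: not dominated (best memory).
Opt7: dominated by Opt10 (p99 latency 413≤551, throughput 4537≥505, memory 158≤158, avg latency 104≤127).
Opt8: not dominated (best p99 latency).
Opt9: dominated by Opt8 (p99 latency 105≤200, throughput 974≥430, memory 254≤398, avg latency 31≤107).
Opt10: not dominated.
Opt11: dominated by Opt8 (p99 latency 105≤726, throughput 974≥530, memory 254≤272, avg latency 31≤73).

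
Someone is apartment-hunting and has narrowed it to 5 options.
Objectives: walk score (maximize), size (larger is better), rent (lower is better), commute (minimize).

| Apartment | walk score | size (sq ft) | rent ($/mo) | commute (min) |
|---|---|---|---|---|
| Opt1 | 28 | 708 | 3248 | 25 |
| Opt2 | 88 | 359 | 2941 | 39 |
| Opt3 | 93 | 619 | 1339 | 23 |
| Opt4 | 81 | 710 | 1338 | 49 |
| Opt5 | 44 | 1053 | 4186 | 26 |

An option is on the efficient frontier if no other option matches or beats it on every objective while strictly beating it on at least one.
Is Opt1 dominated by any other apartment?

No

Opt2: worse on size (359 vs 708).
Opt3: worse on size (619 vs 708).
Opt4: worse on commute (49 vs 25).
Opt5: worse on rent (4186 vs 3248).
No option is at least as good as Opt1 on every objective and strictly better on one.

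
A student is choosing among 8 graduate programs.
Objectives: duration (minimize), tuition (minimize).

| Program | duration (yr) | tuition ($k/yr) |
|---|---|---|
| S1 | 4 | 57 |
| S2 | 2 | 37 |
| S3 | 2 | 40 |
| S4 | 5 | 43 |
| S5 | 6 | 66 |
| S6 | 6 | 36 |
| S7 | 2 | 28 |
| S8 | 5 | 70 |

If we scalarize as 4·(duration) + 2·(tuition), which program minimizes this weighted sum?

S1: 4·4 + 2·57 = 130
S2: 4·2 + 2·37 = 82
S3: 4·2 + 2·40 = 88
S4: 4·5 + 2·43 = 106
S5: 4·6 + 2·66 = 156
S6: 4·6 + 2·36 = 96
S7: 4·2 + 2·28 = 64
S8: 4·5 + 2·70 = 160
Lowest: S7 at 64.

S7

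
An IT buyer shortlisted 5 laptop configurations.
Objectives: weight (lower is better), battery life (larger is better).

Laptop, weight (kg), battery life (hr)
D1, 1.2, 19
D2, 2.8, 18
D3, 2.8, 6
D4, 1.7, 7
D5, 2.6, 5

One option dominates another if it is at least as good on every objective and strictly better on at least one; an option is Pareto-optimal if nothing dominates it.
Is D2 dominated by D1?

Yes

D1 vs D2: weight 1.2≤2.8, battery life 19≥18 — D1 is at least as good on every objective with at least one strict improvement.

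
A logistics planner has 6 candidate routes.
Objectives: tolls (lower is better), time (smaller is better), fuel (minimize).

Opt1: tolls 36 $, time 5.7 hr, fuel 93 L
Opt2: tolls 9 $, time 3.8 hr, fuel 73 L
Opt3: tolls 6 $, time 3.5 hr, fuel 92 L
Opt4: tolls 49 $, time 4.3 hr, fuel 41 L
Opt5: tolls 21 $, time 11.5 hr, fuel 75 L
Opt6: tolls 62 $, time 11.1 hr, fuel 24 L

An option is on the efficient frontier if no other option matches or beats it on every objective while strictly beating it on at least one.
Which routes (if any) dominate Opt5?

Opt2

Opt2: tolls 9≤21, time 3.8≤11.5, fuel 73≤75 — dominates Opt5.
Others (Opt1, Opt3, Opt4, Opt6) are each worse than Opt5 on at least one objective.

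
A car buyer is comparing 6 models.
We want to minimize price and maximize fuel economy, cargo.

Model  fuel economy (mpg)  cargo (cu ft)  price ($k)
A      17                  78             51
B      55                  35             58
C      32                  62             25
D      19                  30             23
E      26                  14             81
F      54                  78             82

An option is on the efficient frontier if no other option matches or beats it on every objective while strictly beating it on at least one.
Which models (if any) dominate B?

none

A: worse on fuel economy (17 vs 55).
C: worse on fuel economy (32 vs 55).
D: worse on fuel economy (19 vs 55).
E: worse on fuel economy (26 vs 55).
F: worse on fuel economy (54 vs 55).
No option dominates B.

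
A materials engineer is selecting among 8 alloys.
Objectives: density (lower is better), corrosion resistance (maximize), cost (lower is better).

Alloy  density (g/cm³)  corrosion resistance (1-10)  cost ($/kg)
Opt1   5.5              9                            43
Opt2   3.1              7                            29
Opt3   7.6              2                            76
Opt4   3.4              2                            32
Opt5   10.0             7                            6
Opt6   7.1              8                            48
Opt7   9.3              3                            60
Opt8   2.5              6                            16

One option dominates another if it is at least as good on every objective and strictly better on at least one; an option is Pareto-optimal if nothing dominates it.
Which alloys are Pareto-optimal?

Opt1, Opt2, Opt5, Opt8

Opt1: not dominated (best corrosion resistance).
Opt2: not dominated.
Opt3: dominated by Opt1 (density 5.5≤7.6, corrosion resistance 9≥2, cost 43≤76).
Opt4: dominated by Opt2 (density 3.1≤3.4, corrosion resistance 7≥2, cost 29≤32).
Opt5: not dominated (best cost).
Opt6: dominated by Opt1 (density 5.5≤7.1, corrosion resistance 9≥8, cost 43≤48).
Opt7: dominated by Opt1 (density 5.5≤9.3, corrosion resistance 9≥3, cost 43≤60).
Opt8: not dominated (best density).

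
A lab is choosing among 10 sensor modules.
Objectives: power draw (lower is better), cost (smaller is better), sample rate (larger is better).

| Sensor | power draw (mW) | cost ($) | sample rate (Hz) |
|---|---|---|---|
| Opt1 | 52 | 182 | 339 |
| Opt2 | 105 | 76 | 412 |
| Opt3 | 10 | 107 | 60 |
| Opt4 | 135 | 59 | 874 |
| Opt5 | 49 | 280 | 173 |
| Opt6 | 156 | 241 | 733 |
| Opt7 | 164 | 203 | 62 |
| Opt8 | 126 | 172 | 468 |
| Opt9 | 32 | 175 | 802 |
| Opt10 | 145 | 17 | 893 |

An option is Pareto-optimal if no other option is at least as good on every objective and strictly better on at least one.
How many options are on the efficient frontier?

Opt1: dominated by Opt9 (power draw 32≤52, cost 175≤182, sample rate 802≥339).
Opt2: not dominated.
Opt3: not dominated (best power draw).
Opt4: not dominated.
Opt5: dominated by Opt9 (power draw 32≤49, cost 175≤280, sample rate 802≥173).
Opt6: dominated by Opt4 (power draw 135≤156, cost 59≤241, sample rate 874≥733).
Opt7: dominated by Opt1 (power draw 52≤164, cost 182≤203, sample rate 339≥62).
Opt8: not dominated.
Opt9: not dominated.
Opt10: not dominated (best cost).
Pareto-optimal: Opt2, Opt3, Opt4, Opt8, Opt9, Opt10 → 6.

6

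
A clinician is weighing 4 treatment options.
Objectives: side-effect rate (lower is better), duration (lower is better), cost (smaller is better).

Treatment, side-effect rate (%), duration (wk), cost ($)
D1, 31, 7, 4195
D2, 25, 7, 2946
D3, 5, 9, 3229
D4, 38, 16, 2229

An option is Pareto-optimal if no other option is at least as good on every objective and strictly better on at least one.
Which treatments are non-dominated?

D1: dominated by D2 (side-effect rate 25≤31, duration 7≤7, cost 2946≤4195).
D2: not dominated.
D3: not dominated (best side-effect rate).
D4: not dominated (best cost).

D2, D3, D4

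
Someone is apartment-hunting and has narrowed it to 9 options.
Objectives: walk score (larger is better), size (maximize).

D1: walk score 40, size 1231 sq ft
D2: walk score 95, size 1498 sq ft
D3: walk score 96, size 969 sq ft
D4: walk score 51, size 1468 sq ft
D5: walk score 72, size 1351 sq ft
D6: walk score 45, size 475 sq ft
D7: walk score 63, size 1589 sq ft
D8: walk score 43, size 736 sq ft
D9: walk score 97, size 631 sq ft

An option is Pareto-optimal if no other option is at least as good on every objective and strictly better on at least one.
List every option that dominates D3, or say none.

D1: worse on walk score (40 vs 96).
D2: worse on walk score (95 vs 96).
D4: worse on walk score (51 vs 96).
D5: worse on walk score (72 vs 96).
D6: worse on walk score (45 vs 96).
D7: worse on walk score (63 vs 96).
D8: worse on walk score (43 vs 96).
D9: worse on size (631 vs 969).
No option dominates D3.

none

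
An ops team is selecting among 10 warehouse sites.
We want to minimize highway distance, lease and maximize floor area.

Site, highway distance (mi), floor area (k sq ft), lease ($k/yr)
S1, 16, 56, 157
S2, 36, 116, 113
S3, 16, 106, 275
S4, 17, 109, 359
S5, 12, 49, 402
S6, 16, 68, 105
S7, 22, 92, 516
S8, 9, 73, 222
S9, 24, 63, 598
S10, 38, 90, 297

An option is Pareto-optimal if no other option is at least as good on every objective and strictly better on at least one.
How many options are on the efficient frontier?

5

S1: dominated by S6 (highway distance 16≤16, floor area 68≥56, lease 105≤157).
S2: not dominated (best floor area).
S3: not dominated.
S4: not dominated.
S5: dominated by S8 (highway distance 9≤12, floor area 73≥49, lease 222≤402).
S6: not dominated (best lease).
S7: dominated by S3 (highway distance 16≤22, floor area 106≥92, lease 275≤516).
S8: not dominated (best highway distance).
S9: dominated by S3 (highway distance 16≤24, floor area 106≥63, lease 275≤598).
S10: dominated by S2 (highway distance 36≤38, floor area 116≥90, lease 113≤297).
Pareto-optimal: S2, S3, S4, S6, S8 → 5.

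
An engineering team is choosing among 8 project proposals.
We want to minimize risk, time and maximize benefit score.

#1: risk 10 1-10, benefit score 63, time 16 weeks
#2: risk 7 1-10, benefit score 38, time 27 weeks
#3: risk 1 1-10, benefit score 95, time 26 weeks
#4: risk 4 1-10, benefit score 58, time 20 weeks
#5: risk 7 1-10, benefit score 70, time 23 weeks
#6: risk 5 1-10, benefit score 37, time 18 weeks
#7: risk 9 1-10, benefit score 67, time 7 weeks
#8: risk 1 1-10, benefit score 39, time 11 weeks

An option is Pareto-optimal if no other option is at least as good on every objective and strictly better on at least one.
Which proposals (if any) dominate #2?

#3, #4, #5, #8

#3: risk 1≤7, benefit score 95≥38, time 26≤27 — dominates #2.
#4: risk 4≤7, benefit score 58≥38, time 20≤27 — dominates #2.
#5: risk 7≤7, benefit score 70≥38, time 23≤27 — dominates #2.
#8: risk 1≤7, benefit score 39≥38, time 11≤27 — dominates #2.
Others (#1, #6, #7) are each worse than #2 on at least one objective.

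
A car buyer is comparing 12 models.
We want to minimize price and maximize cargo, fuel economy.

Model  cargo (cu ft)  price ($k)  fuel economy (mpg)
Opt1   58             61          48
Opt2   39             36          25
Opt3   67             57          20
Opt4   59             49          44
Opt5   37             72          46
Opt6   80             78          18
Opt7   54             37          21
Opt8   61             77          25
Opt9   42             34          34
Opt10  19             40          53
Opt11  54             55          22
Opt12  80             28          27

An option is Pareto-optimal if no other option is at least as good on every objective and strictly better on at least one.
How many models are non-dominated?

Opt1: not dominated.
Opt2: dominated by Opt9 (cargo 42≥39, price 34≤36, fuel economy 34≥25).
Opt3: dominated by Opt12 (cargo 80≥67, price 28≤57, fuel economy 27≥20).
Opt4: not dominated.
Opt5: dominated by Opt1 (cargo 58≥37, price 61≤72, fuel economy 48≥46).
Opt6: dominated by Opt12 (cargo 80≥80, price 28≤78, fuel economy 27≥18).
Opt7: dominated by Opt12 (cargo 80≥54, price 28≤37, fuel economy 27≥21).
Opt8: dominated by Opt12 (cargo 80≥61, price 28≤77, fuel economy 27≥25).
Opt9: not dominated.
Opt10: not dominated (best fuel economy).
Opt11: dominated by Opt4 (cargo 59≥54, price 49≤55, fuel economy 44≥22).
Opt12: not dominated (best price).
Pareto-optimal: Opt1, Opt4, Opt9, Opt10, Opt12 → 5.

5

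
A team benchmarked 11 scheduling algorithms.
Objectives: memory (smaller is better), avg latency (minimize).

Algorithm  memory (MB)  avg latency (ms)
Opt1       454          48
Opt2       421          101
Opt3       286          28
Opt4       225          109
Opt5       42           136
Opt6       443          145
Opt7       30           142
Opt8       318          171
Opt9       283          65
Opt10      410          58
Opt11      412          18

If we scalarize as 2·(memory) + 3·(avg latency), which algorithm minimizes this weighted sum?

Opt1: 2·454 + 3·48 = 1052
Opt2: 2·421 + 3·101 = 1145
Opt3: 2·286 + 3·28 = 656
Opt4: 2·225 + 3·109 = 777
Opt5: 2·42 + 3·136 = 492
Opt6: 2·443 + 3·145 = 1321
Opt7: 2·30 + 3·142 = 486
Opt8: 2·318 + 3·171 = 1149
Opt9: 2·283 + 3·65 = 761
Opt10: 2·410 + 3·58 = 994
Opt11: 2·412 + 3·18 = 878
Lowest: Opt7 at 486.

Opt7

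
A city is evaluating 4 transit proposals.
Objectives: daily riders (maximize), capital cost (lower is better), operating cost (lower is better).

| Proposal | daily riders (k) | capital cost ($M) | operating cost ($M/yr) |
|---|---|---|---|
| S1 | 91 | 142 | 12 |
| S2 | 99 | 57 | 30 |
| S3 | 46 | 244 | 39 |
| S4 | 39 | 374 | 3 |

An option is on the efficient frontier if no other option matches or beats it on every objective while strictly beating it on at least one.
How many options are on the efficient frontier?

3

S1: not dominated.
S2: not dominated (best daily riders).
S3: dominated by S1 (daily riders 91≥46, capital cost 142≤244, operating cost 12≤39).
S4: not dominated (best operating cost).
Pareto-optimal: S1, S2, S4 → 3.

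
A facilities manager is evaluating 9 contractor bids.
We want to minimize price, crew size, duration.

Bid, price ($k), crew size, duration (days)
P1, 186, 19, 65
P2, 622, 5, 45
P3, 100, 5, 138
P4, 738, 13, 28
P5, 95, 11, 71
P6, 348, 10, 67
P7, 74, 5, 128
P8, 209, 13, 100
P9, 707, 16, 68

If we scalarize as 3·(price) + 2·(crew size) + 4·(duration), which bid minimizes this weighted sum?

P5

P1: 3·186 + 2·19 + 4·65 = 856
P2: 3·622 + 2·5 + 4·45 = 2056
P3: 3·100 + 2·5 + 4·138 = 862
P4: 3·738 + 2·13 + 4·28 = 2352
P5: 3·95 + 2·11 + 4·71 = 591
P6: 3·348 + 2·10 + 4·67 = 1332
P7: 3·74 + 2·5 + 4·128 = 744
P8: 3·209 + 2·13 + 4·100 = 1053
P9: 3·707 + 2·16 + 4·68 = 2425
Lowest: P5 at 591.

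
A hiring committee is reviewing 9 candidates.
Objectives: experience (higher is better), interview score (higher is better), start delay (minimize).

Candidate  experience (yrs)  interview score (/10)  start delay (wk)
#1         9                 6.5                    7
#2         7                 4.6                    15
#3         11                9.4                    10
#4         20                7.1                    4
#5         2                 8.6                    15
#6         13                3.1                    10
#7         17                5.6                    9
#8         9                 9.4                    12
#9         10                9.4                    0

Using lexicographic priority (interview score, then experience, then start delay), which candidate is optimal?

#3

First maximize interview score: best is 9.4, kept {#3, #8, #9}.
Then maximize experience: best is 11, kept {#3}.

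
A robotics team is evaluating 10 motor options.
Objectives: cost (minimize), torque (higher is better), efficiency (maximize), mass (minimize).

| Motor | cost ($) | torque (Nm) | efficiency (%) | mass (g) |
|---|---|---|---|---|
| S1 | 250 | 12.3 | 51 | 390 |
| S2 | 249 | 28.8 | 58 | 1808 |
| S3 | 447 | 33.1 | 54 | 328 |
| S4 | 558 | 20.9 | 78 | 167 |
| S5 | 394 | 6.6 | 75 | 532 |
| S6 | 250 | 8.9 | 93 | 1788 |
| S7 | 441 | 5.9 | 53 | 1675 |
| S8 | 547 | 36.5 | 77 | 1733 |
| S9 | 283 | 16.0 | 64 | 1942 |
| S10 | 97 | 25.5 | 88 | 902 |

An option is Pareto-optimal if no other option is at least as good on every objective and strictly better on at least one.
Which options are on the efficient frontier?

S1: not dominated.
S2: not dominated.
S3: not dominated.
S4: not dominated (best mass).
S5: not dominated.
S6: not dominated (best efficiency).
S7: dominated by S5 (cost 394≤441, torque 6.6≥5.9, efficiency 75≥53, mass 532≤1675).
S8: not dominated (best torque).
S9: dominated by S10 (cost 97≤283, torque 25.5≥16.0, efficiency 88≥64, mass 902≤1942).
S10: not dominated (best cost).

S1, S2, S3, S4, S5, S6, S8, S10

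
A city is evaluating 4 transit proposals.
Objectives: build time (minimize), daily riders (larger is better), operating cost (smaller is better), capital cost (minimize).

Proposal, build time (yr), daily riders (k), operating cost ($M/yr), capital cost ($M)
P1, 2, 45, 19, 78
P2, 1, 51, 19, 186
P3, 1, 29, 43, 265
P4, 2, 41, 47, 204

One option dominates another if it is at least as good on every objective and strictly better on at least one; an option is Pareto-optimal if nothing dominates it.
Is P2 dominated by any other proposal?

No

P1: worse on build time (2 vs 1).
P3: worse on daily riders (29 vs 51).
P4: worse on build time (2 vs 1).
No option is at least as good as P2 on every objective and strictly better on one.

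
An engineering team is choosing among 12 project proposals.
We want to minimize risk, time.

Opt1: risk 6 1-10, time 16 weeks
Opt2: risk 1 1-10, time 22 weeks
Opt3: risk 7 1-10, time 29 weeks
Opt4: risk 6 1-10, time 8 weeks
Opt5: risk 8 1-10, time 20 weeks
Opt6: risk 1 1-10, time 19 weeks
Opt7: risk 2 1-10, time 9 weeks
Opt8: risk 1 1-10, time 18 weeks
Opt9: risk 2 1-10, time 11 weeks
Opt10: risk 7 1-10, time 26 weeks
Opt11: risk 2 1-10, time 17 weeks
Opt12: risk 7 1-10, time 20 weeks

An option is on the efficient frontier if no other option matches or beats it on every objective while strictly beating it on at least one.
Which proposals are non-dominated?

Opt1: dominated by Opt4 (risk 6≤6, time 8≤16).
Opt2: dominated by Opt6 (risk 1≤1, time 19≤22).
Opt3: dominated by Opt1 (risk 6≤7, time 16≤29).
Opt4: not dominated (best time).
Opt5: dominated by Opt1 (risk 6≤8, time 16≤20).
Opt6: dominated by Opt8 (risk 1≤1, time 18≤19).
Opt7: not dominated.
Opt8: not dominated.
Opt9: dominated by Opt7 (risk 2≤2, time 9≤11).
Opt10: dominated by Opt1 (risk 6≤7, time 16≤26).
Opt11: dominated by Opt7 (risk 2≤2, time 9≤17).
Opt12: dominated by Opt1 (risk 6≤7, time 16≤20).

Opt4, Opt7, Opt8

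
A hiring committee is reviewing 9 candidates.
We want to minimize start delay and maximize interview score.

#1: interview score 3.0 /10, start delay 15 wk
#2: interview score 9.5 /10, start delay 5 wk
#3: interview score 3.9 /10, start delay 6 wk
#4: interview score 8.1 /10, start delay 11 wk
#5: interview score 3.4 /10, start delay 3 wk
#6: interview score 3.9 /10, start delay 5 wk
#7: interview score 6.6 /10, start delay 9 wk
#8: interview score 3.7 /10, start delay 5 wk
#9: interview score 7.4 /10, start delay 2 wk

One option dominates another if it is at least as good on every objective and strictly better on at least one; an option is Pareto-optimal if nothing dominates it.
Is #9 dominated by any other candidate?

#1: worse on interview score (3.0 vs 7.4).
#2: worse on start delay (5 vs 2).
#3: worse on interview score (3.9 vs 7.4).
#4: worse on start delay (11 vs 2).
#5: worse on interview score (3.4 vs 7.4).
#6: worse on interview score (3.9 vs 7.4).
#7: worse on interview score (6.6 vs 7.4).
#8: worse on interview score (3.7 vs 7.4).
No option is at least as good as #9 on every objective and strictly better on one.

No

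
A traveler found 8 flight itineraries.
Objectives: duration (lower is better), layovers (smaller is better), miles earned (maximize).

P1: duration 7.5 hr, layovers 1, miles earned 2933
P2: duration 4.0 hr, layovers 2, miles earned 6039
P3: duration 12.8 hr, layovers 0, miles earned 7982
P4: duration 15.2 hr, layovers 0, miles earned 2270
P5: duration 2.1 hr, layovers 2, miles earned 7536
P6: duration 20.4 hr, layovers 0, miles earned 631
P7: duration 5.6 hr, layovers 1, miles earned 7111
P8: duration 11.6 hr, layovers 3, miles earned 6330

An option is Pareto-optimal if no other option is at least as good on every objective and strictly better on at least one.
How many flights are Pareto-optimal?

3

P1: dominated by P7 (duration 5.6≤7.5, layovers 1≤1, miles earned 7111≥2933).
P2: dominated by P5 (duration 2.1≤4.0, layovers 2≤2, miles earned 7536≥6039).
P3: not dominated (best miles earned).
P4: dominated by P3 (duration 12.8≤15.2, layovers 0≤0, miles earned 7982≥2270).
P5: not dominated (best duration).
P6: dominated by P3 (duration 12.8≤20.4, layovers 0≤0, miles earned 7982≥631).
P7: not dominated.
P8: dominated by P5 (duration 2.1≤11.6, layovers 2≤3, miles earned 7536≥6330).
Pareto-optimal: P3, P5, P7 → 3.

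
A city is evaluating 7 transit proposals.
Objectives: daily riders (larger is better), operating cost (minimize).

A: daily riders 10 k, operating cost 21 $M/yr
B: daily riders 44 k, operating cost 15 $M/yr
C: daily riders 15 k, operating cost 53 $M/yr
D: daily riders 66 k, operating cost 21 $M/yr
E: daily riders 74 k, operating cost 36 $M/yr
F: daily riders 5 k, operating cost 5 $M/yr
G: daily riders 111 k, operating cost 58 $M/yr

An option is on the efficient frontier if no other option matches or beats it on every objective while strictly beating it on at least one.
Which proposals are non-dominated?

B, D, E, F, G

A: dominated by B (daily riders 44≥10, operating cost 15≤21).
B: not dominated.
C: dominated by B (daily riders 44≥15, operating cost 15≤53).
D: not dominated.
E: not dominated.
F: not dominated (best operating cost).
G: not dominated (best daily riders).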